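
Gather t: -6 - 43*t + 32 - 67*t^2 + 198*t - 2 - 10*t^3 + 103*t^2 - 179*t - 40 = -10*t^3 + 36*t^2 - 24*t - 16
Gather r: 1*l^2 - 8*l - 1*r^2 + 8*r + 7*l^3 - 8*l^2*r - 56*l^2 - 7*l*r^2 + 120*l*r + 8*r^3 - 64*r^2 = 7*l^3 - 55*l^2 - 8*l + 8*r^3 + r^2*(-7*l - 65) + r*(-8*l^2 + 120*l + 8)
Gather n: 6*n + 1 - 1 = 6*n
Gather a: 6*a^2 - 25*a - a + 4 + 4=6*a^2 - 26*a + 8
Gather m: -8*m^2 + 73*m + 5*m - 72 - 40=-8*m^2 + 78*m - 112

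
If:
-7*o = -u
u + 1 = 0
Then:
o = -1/7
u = -1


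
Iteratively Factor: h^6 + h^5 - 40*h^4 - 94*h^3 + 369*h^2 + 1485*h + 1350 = (h + 2)*(h^5 - h^4 - 38*h^3 - 18*h^2 + 405*h + 675) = (h + 2)*(h + 3)*(h^4 - 4*h^3 - 26*h^2 + 60*h + 225) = (h - 5)*(h + 2)*(h + 3)*(h^3 + h^2 - 21*h - 45) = (h - 5)*(h + 2)*(h + 3)^2*(h^2 - 2*h - 15) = (h - 5)^2*(h + 2)*(h + 3)^2*(h + 3)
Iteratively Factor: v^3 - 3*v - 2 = (v + 1)*(v^2 - v - 2) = (v - 2)*(v + 1)*(v + 1)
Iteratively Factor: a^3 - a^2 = (a)*(a^2 - a) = a^2*(a - 1)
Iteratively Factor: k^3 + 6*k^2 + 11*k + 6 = (k + 1)*(k^2 + 5*k + 6) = (k + 1)*(k + 2)*(k + 3)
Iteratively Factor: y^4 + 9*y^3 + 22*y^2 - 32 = (y - 1)*(y^3 + 10*y^2 + 32*y + 32) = (y - 1)*(y + 4)*(y^2 + 6*y + 8) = (y - 1)*(y + 4)^2*(y + 2)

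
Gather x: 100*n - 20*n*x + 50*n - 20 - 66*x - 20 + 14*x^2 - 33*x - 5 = 150*n + 14*x^2 + x*(-20*n - 99) - 45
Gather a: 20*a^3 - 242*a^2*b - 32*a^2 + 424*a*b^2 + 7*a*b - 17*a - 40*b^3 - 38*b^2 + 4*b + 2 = 20*a^3 + a^2*(-242*b - 32) + a*(424*b^2 + 7*b - 17) - 40*b^3 - 38*b^2 + 4*b + 2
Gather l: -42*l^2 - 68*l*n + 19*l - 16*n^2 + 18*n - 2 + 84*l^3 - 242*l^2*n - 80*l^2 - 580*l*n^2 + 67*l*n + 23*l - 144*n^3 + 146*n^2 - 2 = 84*l^3 + l^2*(-242*n - 122) + l*(-580*n^2 - n + 42) - 144*n^3 + 130*n^2 + 18*n - 4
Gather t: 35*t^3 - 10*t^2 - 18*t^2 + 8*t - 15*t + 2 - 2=35*t^3 - 28*t^2 - 7*t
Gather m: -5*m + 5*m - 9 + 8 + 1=0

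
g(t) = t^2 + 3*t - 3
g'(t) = 2*t + 3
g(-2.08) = -4.91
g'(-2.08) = -1.16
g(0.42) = -1.56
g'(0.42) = 3.84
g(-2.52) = -4.21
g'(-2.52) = -2.04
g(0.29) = -2.05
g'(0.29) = 3.58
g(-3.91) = 0.56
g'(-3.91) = -4.82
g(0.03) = -2.91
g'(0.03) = 3.06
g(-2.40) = -4.44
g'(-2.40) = -1.80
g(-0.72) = -4.64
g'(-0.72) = 1.56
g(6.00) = 51.00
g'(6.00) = 15.00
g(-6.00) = 15.00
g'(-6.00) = -9.00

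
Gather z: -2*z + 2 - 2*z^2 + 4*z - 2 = -2*z^2 + 2*z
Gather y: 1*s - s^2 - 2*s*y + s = -s^2 - 2*s*y + 2*s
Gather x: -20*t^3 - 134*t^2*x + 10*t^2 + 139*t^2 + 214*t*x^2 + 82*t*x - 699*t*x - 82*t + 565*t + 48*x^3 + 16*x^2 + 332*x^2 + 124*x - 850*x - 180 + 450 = -20*t^3 + 149*t^2 + 483*t + 48*x^3 + x^2*(214*t + 348) + x*(-134*t^2 - 617*t - 726) + 270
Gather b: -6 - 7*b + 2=-7*b - 4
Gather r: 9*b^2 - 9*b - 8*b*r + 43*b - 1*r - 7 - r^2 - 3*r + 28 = 9*b^2 + 34*b - r^2 + r*(-8*b - 4) + 21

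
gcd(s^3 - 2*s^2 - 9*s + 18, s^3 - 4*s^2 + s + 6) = s^2 - 5*s + 6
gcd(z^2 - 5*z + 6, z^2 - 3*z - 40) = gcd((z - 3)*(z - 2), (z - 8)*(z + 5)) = 1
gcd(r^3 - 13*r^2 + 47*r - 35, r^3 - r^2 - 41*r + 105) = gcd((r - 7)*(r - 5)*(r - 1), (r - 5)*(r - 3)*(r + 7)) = r - 5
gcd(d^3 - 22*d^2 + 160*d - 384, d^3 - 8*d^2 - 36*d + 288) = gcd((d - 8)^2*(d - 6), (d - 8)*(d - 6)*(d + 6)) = d^2 - 14*d + 48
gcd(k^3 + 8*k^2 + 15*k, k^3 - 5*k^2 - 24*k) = k^2 + 3*k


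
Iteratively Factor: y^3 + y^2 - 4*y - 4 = (y + 1)*(y^2 - 4) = (y + 1)*(y + 2)*(y - 2)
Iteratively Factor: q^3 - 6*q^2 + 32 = (q - 4)*(q^2 - 2*q - 8) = (q - 4)^2*(q + 2)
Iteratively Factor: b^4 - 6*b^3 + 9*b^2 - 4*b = (b - 1)*(b^3 - 5*b^2 + 4*b) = (b - 4)*(b - 1)*(b^2 - b) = b*(b - 4)*(b - 1)*(b - 1)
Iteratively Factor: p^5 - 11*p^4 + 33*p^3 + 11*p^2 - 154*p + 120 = (p - 4)*(p^4 - 7*p^3 + 5*p^2 + 31*p - 30) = (p - 4)*(p - 3)*(p^3 - 4*p^2 - 7*p + 10) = (p - 4)*(p - 3)*(p + 2)*(p^2 - 6*p + 5) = (p - 5)*(p - 4)*(p - 3)*(p + 2)*(p - 1)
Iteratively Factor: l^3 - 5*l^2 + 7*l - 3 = (l - 3)*(l^2 - 2*l + 1) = (l - 3)*(l - 1)*(l - 1)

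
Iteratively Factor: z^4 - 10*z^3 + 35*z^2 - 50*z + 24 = (z - 1)*(z^3 - 9*z^2 + 26*z - 24) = (z - 2)*(z - 1)*(z^2 - 7*z + 12) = (z - 4)*(z - 2)*(z - 1)*(z - 3)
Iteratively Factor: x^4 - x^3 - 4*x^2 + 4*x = (x)*(x^3 - x^2 - 4*x + 4) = x*(x + 2)*(x^2 - 3*x + 2) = x*(x - 1)*(x + 2)*(x - 2)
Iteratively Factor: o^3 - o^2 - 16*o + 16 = (o + 4)*(o^2 - 5*o + 4) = (o - 4)*(o + 4)*(o - 1)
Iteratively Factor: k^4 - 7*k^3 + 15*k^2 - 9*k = (k - 3)*(k^3 - 4*k^2 + 3*k) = (k - 3)*(k - 1)*(k^2 - 3*k) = (k - 3)^2*(k - 1)*(k)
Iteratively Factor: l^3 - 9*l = (l - 3)*(l^2 + 3*l) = l*(l - 3)*(l + 3)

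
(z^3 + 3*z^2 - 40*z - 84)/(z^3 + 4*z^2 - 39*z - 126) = (z + 2)/(z + 3)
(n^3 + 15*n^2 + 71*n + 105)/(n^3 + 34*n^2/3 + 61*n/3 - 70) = 3*(n^2 + 8*n + 15)/(3*n^2 + 13*n - 30)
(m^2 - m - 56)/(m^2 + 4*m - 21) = (m - 8)/(m - 3)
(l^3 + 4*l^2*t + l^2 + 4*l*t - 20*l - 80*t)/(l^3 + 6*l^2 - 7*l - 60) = (l^2 + 4*l*t - 4*l - 16*t)/(l^2 + l - 12)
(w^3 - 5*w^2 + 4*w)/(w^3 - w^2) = (w - 4)/w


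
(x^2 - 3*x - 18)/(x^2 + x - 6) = (x - 6)/(x - 2)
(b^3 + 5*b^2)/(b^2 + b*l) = b*(b + 5)/(b + l)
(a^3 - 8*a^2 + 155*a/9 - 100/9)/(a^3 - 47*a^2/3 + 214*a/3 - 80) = (3*a^2 - 19*a + 20)/(3*(a^2 - 14*a + 48))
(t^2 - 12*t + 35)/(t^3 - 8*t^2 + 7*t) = (t - 5)/(t*(t - 1))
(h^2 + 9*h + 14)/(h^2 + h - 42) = (h + 2)/(h - 6)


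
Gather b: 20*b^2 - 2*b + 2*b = 20*b^2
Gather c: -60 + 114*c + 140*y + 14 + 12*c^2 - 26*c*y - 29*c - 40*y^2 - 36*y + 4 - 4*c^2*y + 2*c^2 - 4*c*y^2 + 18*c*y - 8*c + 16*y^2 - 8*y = c^2*(14 - 4*y) + c*(-4*y^2 - 8*y + 77) - 24*y^2 + 96*y - 42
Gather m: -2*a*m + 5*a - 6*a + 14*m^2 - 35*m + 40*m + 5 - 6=-a + 14*m^2 + m*(5 - 2*a) - 1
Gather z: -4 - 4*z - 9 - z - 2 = -5*z - 15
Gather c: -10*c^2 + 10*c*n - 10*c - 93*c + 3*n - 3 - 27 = -10*c^2 + c*(10*n - 103) + 3*n - 30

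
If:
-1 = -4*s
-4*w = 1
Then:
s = 1/4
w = -1/4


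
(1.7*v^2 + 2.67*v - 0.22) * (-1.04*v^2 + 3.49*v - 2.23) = -1.768*v^4 + 3.1562*v^3 + 5.7561*v^2 - 6.7219*v + 0.4906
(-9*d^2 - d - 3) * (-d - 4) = 9*d^3 + 37*d^2 + 7*d + 12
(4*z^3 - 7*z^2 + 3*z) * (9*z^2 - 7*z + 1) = 36*z^5 - 91*z^4 + 80*z^3 - 28*z^2 + 3*z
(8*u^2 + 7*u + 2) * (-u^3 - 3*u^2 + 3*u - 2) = -8*u^5 - 31*u^4 + u^3 - u^2 - 8*u - 4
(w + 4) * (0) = 0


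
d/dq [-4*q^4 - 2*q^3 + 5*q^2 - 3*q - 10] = -16*q^3 - 6*q^2 + 10*q - 3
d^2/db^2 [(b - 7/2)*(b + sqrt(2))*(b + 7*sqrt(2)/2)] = 6*b - 7 + 9*sqrt(2)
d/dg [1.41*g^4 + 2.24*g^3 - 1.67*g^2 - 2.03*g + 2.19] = 5.64*g^3 + 6.72*g^2 - 3.34*g - 2.03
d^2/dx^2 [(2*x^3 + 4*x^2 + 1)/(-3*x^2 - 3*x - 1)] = 2*(24*x^3 - 9*x^2 - 33*x - 10)/(27*x^6 + 81*x^5 + 108*x^4 + 81*x^3 + 36*x^2 + 9*x + 1)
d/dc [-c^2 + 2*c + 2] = 2 - 2*c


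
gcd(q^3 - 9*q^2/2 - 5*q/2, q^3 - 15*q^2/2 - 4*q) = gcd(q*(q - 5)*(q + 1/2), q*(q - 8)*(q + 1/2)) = q^2 + q/2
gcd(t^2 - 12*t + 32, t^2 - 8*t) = t - 8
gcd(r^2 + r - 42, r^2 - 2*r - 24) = r - 6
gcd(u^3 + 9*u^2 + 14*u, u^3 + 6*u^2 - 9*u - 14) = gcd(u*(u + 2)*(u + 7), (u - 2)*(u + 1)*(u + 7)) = u + 7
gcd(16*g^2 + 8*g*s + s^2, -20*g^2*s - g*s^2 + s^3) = 4*g + s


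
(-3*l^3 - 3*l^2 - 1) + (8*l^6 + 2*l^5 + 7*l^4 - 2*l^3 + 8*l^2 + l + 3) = 8*l^6 + 2*l^5 + 7*l^4 - 5*l^3 + 5*l^2 + l + 2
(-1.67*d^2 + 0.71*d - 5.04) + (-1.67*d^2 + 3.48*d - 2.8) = -3.34*d^2 + 4.19*d - 7.84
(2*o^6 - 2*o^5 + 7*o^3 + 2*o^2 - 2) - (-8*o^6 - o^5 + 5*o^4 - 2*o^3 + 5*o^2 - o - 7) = 10*o^6 - o^5 - 5*o^4 + 9*o^3 - 3*o^2 + o + 5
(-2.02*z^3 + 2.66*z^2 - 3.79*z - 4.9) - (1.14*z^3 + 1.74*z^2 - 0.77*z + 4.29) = -3.16*z^3 + 0.92*z^2 - 3.02*z - 9.19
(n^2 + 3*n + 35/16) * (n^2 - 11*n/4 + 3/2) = n^4 + n^3/4 - 73*n^2/16 - 97*n/64 + 105/32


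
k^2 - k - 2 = (k - 2)*(k + 1)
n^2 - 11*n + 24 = (n - 8)*(n - 3)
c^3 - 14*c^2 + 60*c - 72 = (c - 6)^2*(c - 2)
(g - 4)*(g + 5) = g^2 + g - 20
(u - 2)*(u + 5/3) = u^2 - u/3 - 10/3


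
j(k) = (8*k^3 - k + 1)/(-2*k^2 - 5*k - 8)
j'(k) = (4*k + 5)*(8*k^3 - k + 1)/(-2*k^2 - 5*k - 8)^2 + (24*k^2 - 1)/(-2*k^2 - 5*k - 8)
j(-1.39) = 3.89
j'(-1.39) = -8.79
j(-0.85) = 0.59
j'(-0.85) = -3.33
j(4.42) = -9.94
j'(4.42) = -3.51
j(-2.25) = 12.78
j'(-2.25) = -10.09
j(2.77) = -4.52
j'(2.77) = -2.97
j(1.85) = -2.07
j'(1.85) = -2.30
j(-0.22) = -0.16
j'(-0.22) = 0.07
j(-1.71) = 7.04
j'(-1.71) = -10.61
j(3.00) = -5.22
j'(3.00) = -3.08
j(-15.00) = 70.45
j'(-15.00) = -3.98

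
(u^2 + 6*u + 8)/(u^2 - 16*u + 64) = (u^2 + 6*u + 8)/(u^2 - 16*u + 64)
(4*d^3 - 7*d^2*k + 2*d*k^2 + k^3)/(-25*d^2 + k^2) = (-4*d^3 + 7*d^2*k - 2*d*k^2 - k^3)/(25*d^2 - k^2)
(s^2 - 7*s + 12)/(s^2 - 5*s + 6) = (s - 4)/(s - 2)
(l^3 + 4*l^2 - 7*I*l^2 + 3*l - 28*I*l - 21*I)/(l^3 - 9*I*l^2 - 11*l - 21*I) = (l^2 + 4*l + 3)/(l^2 - 2*I*l + 3)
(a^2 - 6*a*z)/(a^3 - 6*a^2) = (a - 6*z)/(a*(a - 6))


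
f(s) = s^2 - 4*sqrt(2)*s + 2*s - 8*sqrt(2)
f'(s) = 2*s - 4*sqrt(2) + 2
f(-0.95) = -6.94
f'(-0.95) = -5.56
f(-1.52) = -3.44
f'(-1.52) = -6.70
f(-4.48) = 25.14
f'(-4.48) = -12.62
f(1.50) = -14.55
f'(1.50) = -0.66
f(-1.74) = -1.92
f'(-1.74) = -7.14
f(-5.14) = 33.90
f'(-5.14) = -13.94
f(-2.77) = 6.49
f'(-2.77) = -9.20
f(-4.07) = 20.13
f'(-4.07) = -11.80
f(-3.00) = 8.66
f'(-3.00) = -9.66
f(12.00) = 88.80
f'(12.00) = 20.34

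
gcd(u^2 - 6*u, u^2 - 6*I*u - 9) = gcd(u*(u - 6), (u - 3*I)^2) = 1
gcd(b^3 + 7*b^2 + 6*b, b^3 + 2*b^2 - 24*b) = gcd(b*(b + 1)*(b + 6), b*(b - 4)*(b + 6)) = b^2 + 6*b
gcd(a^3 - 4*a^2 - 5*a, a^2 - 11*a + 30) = a - 5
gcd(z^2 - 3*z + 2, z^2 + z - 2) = z - 1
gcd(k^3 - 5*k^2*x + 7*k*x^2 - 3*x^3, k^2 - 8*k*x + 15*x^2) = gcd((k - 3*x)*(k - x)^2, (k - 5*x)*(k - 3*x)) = -k + 3*x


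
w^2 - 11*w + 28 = (w - 7)*(w - 4)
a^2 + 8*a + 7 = (a + 1)*(a + 7)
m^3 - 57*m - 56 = (m - 8)*(m + 1)*(m + 7)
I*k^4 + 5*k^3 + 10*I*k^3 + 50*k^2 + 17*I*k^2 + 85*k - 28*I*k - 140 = (k + 4)*(k + 7)*(k - 5*I)*(I*k - I)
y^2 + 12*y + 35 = (y + 5)*(y + 7)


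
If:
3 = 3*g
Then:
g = 1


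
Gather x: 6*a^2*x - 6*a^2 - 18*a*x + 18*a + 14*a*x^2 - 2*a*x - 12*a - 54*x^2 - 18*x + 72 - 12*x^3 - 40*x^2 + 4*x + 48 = -6*a^2 + 6*a - 12*x^3 + x^2*(14*a - 94) + x*(6*a^2 - 20*a - 14) + 120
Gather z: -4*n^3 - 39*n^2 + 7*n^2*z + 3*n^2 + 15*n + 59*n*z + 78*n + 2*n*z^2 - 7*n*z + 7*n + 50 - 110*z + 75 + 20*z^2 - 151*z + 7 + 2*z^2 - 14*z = -4*n^3 - 36*n^2 + 100*n + z^2*(2*n + 22) + z*(7*n^2 + 52*n - 275) + 132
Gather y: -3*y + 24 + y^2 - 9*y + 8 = y^2 - 12*y + 32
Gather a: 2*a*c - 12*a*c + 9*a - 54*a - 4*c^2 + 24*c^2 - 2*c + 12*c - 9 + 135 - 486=a*(-10*c - 45) + 20*c^2 + 10*c - 360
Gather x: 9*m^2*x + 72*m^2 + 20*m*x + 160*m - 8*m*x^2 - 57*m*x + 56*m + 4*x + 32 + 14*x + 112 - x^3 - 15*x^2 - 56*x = 72*m^2 + 216*m - x^3 + x^2*(-8*m - 15) + x*(9*m^2 - 37*m - 38) + 144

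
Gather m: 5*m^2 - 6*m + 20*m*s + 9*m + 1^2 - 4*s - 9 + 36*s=5*m^2 + m*(20*s + 3) + 32*s - 8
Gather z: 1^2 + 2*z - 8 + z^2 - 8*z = z^2 - 6*z - 7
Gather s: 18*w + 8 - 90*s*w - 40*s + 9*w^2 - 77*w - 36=s*(-90*w - 40) + 9*w^2 - 59*w - 28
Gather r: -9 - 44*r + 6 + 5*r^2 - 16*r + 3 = 5*r^2 - 60*r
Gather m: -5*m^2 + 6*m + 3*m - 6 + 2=-5*m^2 + 9*m - 4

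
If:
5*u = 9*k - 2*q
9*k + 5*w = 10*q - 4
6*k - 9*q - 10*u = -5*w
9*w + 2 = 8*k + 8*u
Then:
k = -294/1261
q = -226/1261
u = -2194/6305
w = -4658/6305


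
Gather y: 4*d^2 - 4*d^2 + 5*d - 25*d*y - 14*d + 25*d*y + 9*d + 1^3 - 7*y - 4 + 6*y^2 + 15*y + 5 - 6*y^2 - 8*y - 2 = 0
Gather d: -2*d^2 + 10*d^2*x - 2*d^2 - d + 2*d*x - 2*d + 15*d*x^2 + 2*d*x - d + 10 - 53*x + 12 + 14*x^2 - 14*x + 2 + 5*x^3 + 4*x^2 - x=d^2*(10*x - 4) + d*(15*x^2 + 4*x - 4) + 5*x^3 + 18*x^2 - 68*x + 24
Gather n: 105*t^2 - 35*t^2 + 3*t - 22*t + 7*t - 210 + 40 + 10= 70*t^2 - 12*t - 160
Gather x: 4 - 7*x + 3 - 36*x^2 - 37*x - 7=-36*x^2 - 44*x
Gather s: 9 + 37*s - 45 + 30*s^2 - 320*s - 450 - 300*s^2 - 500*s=-270*s^2 - 783*s - 486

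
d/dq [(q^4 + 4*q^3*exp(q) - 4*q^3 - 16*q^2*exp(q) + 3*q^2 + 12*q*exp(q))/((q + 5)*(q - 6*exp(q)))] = (q*(q + 5)*(6*exp(q) - 1)*(q^3 + 4*q^2*exp(q) - 4*q^2 - 16*q*exp(q) + 3*q + 12*exp(q)) + q*(q - 6*exp(q))*(-q^3 - 4*q^2*exp(q) + 4*q^2 + 16*q*exp(q) - 3*q - 12*exp(q)) + 2*(q + 5)*(q - 6*exp(q))*(2*q^3*exp(q) + 2*q^3 - 2*q^2*exp(q) - 6*q^2 - 10*q*exp(q) + 3*q + 6*exp(q)))/((q + 5)^2*(q - 6*exp(q))^2)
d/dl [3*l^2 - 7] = 6*l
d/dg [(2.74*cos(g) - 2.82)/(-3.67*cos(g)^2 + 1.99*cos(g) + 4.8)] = (-10.0558*cos(g)^2 + 20.6988*cos(g) - 18.7638)*sin(g)/(13.4689*cos(g)^4 - 14.6066*cos(g)^3 - 31.2719*cos(g)^2 + 19.104*cos(g) + 23.04)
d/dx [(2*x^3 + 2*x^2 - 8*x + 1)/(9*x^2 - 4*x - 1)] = 2*(9*x^4 - 8*x^3 + 29*x^2 - 11*x + 6)/(81*x^4 - 72*x^3 - 2*x^2 + 8*x + 1)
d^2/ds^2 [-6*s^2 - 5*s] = -12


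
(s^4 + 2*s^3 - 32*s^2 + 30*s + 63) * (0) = 0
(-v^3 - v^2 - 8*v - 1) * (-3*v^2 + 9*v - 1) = 3*v^5 - 6*v^4 + 16*v^3 - 68*v^2 - v + 1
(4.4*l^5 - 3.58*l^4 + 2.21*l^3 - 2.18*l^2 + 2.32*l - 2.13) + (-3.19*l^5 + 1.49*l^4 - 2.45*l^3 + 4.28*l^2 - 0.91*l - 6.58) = 1.21*l^5 - 2.09*l^4 - 0.24*l^3 + 2.1*l^2 + 1.41*l - 8.71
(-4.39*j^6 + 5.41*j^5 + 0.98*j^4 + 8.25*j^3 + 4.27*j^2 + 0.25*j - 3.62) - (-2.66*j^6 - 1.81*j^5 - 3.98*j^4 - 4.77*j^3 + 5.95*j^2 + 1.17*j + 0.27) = -1.73*j^6 + 7.22*j^5 + 4.96*j^4 + 13.02*j^3 - 1.68*j^2 - 0.92*j - 3.89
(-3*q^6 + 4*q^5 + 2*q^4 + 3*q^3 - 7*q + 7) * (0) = 0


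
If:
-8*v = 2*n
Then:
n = -4*v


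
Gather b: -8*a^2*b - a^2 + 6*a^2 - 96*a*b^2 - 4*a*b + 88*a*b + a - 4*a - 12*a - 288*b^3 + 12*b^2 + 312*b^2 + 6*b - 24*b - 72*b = 5*a^2 - 15*a - 288*b^3 + b^2*(324 - 96*a) + b*(-8*a^2 + 84*a - 90)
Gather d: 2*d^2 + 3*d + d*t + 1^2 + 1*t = 2*d^2 + d*(t + 3) + t + 1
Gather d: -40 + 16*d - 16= 16*d - 56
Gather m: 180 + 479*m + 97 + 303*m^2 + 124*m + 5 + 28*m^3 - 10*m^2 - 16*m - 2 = 28*m^3 + 293*m^2 + 587*m + 280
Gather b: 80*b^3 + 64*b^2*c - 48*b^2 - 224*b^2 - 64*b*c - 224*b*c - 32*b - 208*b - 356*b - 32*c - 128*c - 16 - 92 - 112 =80*b^3 + b^2*(64*c - 272) + b*(-288*c - 596) - 160*c - 220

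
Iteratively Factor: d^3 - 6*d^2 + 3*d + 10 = (d + 1)*(d^2 - 7*d + 10) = (d - 2)*(d + 1)*(d - 5)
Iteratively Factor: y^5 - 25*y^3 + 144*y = (y - 4)*(y^4 + 4*y^3 - 9*y^2 - 36*y) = (y - 4)*(y + 3)*(y^3 + y^2 - 12*y) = (y - 4)*(y + 3)*(y + 4)*(y^2 - 3*y) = (y - 4)*(y - 3)*(y + 3)*(y + 4)*(y)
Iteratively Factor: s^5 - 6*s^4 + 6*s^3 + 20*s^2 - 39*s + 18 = (s - 1)*(s^4 - 5*s^3 + s^2 + 21*s - 18) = (s - 1)^2*(s^3 - 4*s^2 - 3*s + 18) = (s - 3)*(s - 1)^2*(s^2 - s - 6) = (s - 3)^2*(s - 1)^2*(s + 2)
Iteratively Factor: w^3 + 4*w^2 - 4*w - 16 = (w + 4)*(w^2 - 4) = (w - 2)*(w + 4)*(w + 2)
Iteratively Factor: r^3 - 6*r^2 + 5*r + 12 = (r + 1)*(r^2 - 7*r + 12) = (r - 3)*(r + 1)*(r - 4)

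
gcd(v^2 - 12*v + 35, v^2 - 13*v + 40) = v - 5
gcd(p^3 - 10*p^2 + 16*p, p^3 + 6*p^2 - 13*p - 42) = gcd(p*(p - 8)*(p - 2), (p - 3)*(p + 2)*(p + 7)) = 1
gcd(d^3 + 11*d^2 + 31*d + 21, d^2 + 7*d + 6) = d + 1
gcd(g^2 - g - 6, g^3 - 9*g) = g - 3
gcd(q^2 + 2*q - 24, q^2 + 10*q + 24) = q + 6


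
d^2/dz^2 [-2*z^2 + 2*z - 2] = -4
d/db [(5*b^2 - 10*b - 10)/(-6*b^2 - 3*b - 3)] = 25*b*(-b - 2)/(3*(4*b^4 + 4*b^3 + 5*b^2 + 2*b + 1))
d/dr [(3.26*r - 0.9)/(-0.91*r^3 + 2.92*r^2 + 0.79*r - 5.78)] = (5.9332*r^3 - 11.9762*r^2 + 5.256*r - 18.1318)/(0.8281*r^6 - 5.3144*r^5 + 7.0886*r^4 + 15.1332*r^3 - 33.1311*r^2 - 9.1324*r + 33.4084)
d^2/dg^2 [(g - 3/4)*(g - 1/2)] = 2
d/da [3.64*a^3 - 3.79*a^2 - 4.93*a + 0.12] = 10.92*a^2 - 7.58*a - 4.93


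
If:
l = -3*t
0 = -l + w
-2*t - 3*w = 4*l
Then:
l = 0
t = 0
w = 0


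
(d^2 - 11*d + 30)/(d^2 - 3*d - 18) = (d - 5)/(d + 3)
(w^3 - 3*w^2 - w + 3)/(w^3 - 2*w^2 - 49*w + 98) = (w^3 - 3*w^2 - w + 3)/(w^3 - 2*w^2 - 49*w + 98)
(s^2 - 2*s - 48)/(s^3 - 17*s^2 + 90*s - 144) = (s + 6)/(s^2 - 9*s + 18)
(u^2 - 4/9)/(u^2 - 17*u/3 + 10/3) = (u + 2/3)/(u - 5)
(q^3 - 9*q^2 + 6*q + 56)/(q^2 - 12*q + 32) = (q^2 - 5*q - 14)/(q - 8)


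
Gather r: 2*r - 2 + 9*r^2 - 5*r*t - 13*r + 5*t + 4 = 9*r^2 + r*(-5*t - 11) + 5*t + 2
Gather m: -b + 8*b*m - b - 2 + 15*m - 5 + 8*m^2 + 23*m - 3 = -2*b + 8*m^2 + m*(8*b + 38) - 10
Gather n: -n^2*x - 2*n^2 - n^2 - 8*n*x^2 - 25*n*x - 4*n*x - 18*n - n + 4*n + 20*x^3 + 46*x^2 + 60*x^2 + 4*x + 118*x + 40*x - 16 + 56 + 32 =n^2*(-x - 3) + n*(-8*x^2 - 29*x - 15) + 20*x^3 + 106*x^2 + 162*x + 72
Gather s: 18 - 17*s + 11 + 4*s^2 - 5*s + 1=4*s^2 - 22*s + 30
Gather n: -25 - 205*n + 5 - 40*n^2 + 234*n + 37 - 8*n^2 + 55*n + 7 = -48*n^2 + 84*n + 24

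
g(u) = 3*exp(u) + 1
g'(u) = 3*exp(u)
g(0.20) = 4.66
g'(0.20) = 3.66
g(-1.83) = 1.48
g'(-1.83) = 0.48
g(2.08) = 25.01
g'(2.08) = 24.01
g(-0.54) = 2.75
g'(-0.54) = 1.75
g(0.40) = 5.48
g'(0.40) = 4.48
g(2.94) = 57.75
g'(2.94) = 56.75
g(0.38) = 5.39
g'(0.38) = 4.39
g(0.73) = 7.23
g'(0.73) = 6.23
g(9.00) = 24310.25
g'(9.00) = 24309.25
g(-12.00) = 1.00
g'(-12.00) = 0.00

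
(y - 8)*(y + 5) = y^2 - 3*y - 40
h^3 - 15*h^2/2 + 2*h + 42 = (h - 6)*(h - 7/2)*(h + 2)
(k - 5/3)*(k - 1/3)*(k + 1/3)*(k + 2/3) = k^4 - k^3 - 11*k^2/9 + k/9 + 10/81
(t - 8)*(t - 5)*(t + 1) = t^3 - 12*t^2 + 27*t + 40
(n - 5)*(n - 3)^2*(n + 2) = n^4 - 9*n^3 + 17*n^2 + 33*n - 90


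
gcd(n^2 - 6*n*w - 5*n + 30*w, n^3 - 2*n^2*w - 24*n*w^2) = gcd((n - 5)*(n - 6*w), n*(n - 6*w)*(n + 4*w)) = -n + 6*w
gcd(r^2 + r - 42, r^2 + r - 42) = r^2 + r - 42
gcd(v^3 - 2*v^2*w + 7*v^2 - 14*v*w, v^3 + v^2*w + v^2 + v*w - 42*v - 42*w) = v + 7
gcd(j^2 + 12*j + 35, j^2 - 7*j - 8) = 1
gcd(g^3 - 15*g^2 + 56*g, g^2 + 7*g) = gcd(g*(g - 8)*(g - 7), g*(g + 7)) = g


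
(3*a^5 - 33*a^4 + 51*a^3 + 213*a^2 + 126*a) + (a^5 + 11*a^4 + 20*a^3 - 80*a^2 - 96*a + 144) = 4*a^5 - 22*a^4 + 71*a^3 + 133*a^2 + 30*a + 144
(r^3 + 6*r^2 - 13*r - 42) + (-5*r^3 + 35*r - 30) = -4*r^3 + 6*r^2 + 22*r - 72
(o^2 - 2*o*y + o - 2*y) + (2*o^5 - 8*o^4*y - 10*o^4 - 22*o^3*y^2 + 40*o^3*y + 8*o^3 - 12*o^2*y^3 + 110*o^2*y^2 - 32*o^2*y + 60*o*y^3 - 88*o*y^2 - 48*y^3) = 2*o^5 - 8*o^4*y - 10*o^4 - 22*o^3*y^2 + 40*o^3*y + 8*o^3 - 12*o^2*y^3 + 110*o^2*y^2 - 32*o^2*y + o^2 + 60*o*y^3 - 88*o*y^2 - 2*o*y + o - 48*y^3 - 2*y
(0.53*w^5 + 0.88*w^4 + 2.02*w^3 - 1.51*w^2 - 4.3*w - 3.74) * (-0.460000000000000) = -0.2438*w^5 - 0.4048*w^4 - 0.9292*w^3 + 0.6946*w^2 + 1.978*w + 1.7204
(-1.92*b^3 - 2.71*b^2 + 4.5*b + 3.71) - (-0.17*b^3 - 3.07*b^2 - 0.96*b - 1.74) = -1.75*b^3 + 0.36*b^2 + 5.46*b + 5.45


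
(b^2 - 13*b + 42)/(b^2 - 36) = (b - 7)/(b + 6)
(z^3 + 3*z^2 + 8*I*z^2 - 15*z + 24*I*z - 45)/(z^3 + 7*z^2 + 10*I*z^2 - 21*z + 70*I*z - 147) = (z^2 + z*(3 + 5*I) + 15*I)/(z^2 + 7*z*(1 + I) + 49*I)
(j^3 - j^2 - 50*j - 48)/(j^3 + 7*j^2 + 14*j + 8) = (j^2 - 2*j - 48)/(j^2 + 6*j + 8)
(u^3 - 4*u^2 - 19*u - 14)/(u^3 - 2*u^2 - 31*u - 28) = (u + 2)/(u + 4)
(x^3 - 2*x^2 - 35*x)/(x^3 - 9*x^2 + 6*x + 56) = x*(x + 5)/(x^2 - 2*x - 8)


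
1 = 1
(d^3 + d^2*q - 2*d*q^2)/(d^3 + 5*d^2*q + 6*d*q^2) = (d - q)/(d + 3*q)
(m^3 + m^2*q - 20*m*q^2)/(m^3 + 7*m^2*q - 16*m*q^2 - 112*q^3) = m*(m + 5*q)/(m^2 + 11*m*q + 28*q^2)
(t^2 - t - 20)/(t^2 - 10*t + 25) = (t + 4)/(t - 5)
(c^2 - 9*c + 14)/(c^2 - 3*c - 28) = (c - 2)/(c + 4)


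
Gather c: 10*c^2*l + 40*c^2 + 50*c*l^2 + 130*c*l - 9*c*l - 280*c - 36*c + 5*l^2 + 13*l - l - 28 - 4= c^2*(10*l + 40) + c*(50*l^2 + 121*l - 316) + 5*l^2 + 12*l - 32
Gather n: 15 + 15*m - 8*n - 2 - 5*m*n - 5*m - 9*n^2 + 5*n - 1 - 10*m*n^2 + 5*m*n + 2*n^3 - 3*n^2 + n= 10*m + 2*n^3 + n^2*(-10*m - 12) - 2*n + 12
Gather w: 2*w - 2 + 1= 2*w - 1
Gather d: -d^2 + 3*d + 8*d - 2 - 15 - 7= -d^2 + 11*d - 24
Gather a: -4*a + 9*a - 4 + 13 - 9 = 5*a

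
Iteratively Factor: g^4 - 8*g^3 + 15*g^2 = (g)*(g^3 - 8*g^2 + 15*g) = g*(g - 5)*(g^2 - 3*g) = g^2*(g - 5)*(g - 3)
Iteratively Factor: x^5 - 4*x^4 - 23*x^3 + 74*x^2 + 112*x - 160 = (x + 2)*(x^4 - 6*x^3 - 11*x^2 + 96*x - 80) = (x + 2)*(x + 4)*(x^3 - 10*x^2 + 29*x - 20) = (x - 1)*(x + 2)*(x + 4)*(x^2 - 9*x + 20) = (x - 4)*(x - 1)*(x + 2)*(x + 4)*(x - 5)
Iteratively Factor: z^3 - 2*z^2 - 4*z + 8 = (z - 2)*(z^2 - 4) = (z - 2)*(z + 2)*(z - 2)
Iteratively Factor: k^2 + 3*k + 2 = (k + 1)*(k + 2)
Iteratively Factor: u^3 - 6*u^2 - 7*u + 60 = (u - 4)*(u^2 - 2*u - 15) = (u - 5)*(u - 4)*(u + 3)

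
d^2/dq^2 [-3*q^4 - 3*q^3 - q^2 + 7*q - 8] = -36*q^2 - 18*q - 2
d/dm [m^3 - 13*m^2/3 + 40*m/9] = 3*m^2 - 26*m/3 + 40/9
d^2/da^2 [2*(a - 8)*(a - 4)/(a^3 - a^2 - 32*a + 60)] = 4*(a^6 - 36*a^5 + 324*a^4 - 1104*a^3 + 1524*a^2 - 4848*a + 15248)/(a^9 - 3*a^8 - 93*a^7 + 371*a^6 + 2616*a^5 - 14412*a^4 - 10448*a^3 + 173520*a^2 - 345600*a + 216000)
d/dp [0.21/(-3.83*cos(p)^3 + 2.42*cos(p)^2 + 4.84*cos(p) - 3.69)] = (-2.4129*cos(p)^2 + 1.0164*cos(p) + 1.0164)*sin(p)/(3.83*cos(p)^3 - 2.42*cos(p)^2 - 4.84*cos(p) + 3.69)^2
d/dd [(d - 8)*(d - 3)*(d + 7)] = 3*d^2 - 8*d - 53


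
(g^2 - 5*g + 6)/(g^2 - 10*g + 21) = (g - 2)/(g - 7)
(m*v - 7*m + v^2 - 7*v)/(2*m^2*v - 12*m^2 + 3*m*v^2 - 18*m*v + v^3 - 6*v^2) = (v - 7)/(2*m*v - 12*m + v^2 - 6*v)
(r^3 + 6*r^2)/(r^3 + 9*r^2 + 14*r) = r*(r + 6)/(r^2 + 9*r + 14)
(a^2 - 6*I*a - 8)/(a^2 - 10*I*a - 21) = (-a^2 + 6*I*a + 8)/(-a^2 + 10*I*a + 21)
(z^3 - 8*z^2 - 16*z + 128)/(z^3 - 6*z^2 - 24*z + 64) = (z - 4)/(z - 2)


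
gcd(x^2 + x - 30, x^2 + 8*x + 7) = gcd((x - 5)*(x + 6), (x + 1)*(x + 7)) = 1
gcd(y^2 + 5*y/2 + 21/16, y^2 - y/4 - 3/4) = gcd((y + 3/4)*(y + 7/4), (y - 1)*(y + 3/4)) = y + 3/4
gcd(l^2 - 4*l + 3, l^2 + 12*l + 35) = 1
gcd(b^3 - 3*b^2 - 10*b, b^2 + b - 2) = b + 2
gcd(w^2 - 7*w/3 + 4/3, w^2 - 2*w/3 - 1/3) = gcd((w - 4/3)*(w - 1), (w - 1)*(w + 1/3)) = w - 1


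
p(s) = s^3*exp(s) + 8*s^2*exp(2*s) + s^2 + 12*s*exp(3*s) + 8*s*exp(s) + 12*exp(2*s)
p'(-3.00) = -6.51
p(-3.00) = 6.66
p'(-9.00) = -18.07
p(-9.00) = 80.90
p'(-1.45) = -1.60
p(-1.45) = 0.03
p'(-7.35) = -14.88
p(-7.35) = 53.73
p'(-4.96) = -10.46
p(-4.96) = 23.48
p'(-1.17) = -0.27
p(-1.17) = -0.24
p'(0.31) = 130.73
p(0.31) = 36.68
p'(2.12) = 60485.86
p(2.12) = 18264.23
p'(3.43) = 4246192.97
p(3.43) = 1314893.19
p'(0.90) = 1018.33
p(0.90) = 292.81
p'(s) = s^3*exp(s) + 16*s^2*exp(2*s) + 3*s^2*exp(s) + 36*s*exp(3*s) + 16*s*exp(2*s) + 8*s*exp(s) + 2*s + 12*exp(3*s) + 24*exp(2*s) + 8*exp(s)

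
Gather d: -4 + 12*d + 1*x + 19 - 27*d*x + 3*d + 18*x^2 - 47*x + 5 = d*(15 - 27*x) + 18*x^2 - 46*x + 20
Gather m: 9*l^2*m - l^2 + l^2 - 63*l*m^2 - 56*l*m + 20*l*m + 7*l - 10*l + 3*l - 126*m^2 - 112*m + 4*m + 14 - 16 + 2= m^2*(-63*l - 126) + m*(9*l^2 - 36*l - 108)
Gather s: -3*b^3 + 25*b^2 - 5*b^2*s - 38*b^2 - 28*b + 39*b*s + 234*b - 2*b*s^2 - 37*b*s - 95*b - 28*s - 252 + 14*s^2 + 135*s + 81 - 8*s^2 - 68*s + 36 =-3*b^3 - 13*b^2 + 111*b + s^2*(6 - 2*b) + s*(-5*b^2 + 2*b + 39) - 135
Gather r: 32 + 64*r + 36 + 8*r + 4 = 72*r + 72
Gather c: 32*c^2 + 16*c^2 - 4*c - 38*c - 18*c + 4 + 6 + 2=48*c^2 - 60*c + 12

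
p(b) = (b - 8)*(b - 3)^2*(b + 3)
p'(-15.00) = -21276.00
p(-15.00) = 89424.00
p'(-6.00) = -2133.00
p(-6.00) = 3402.00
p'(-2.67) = -292.49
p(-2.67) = -113.20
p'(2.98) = 1.20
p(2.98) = -0.01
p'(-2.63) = -280.92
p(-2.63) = -124.67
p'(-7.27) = -3400.21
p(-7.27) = 6877.14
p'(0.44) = 106.15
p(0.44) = -170.44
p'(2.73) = 16.34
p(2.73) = -2.20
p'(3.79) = -43.56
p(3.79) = -17.84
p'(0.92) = 101.78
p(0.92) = -120.07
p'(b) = (b - 8)*(b - 3)^2 + (b - 8)*(b + 3)*(2*b - 6) + (b - 3)^2*(b + 3)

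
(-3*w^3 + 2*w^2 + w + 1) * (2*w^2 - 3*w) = -6*w^5 + 13*w^4 - 4*w^3 - w^2 - 3*w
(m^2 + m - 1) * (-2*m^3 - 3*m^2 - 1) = -2*m^5 - 5*m^4 - m^3 + 2*m^2 - m + 1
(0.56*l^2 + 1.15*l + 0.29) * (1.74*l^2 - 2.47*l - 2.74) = 0.9744*l^4 + 0.6178*l^3 - 3.8703*l^2 - 3.8673*l - 0.7946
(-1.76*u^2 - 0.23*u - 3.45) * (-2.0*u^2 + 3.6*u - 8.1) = 3.52*u^4 - 5.876*u^3 + 20.328*u^2 - 10.557*u + 27.945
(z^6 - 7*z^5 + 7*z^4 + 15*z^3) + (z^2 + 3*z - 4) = z^6 - 7*z^5 + 7*z^4 + 15*z^3 + z^2 + 3*z - 4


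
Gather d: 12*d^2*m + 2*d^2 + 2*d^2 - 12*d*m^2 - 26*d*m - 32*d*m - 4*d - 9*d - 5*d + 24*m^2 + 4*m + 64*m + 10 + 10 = d^2*(12*m + 4) + d*(-12*m^2 - 58*m - 18) + 24*m^2 + 68*m + 20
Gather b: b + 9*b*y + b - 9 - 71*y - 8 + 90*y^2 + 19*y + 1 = b*(9*y + 2) + 90*y^2 - 52*y - 16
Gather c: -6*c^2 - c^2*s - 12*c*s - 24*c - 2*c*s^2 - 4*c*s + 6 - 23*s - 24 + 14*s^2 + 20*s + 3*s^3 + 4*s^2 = c^2*(-s - 6) + c*(-2*s^2 - 16*s - 24) + 3*s^3 + 18*s^2 - 3*s - 18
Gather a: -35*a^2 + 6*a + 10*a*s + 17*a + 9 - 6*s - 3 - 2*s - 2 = -35*a^2 + a*(10*s + 23) - 8*s + 4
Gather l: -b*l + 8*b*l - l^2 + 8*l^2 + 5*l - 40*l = 7*l^2 + l*(7*b - 35)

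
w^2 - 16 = (w - 4)*(w + 4)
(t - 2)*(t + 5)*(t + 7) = t^3 + 10*t^2 + 11*t - 70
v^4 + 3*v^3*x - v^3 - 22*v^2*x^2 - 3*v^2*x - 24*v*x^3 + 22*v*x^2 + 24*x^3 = (v - 1)*(v - 4*x)*(v + x)*(v + 6*x)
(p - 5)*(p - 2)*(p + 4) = p^3 - 3*p^2 - 18*p + 40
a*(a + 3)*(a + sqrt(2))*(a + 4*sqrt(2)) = a^4 + 3*a^3 + 5*sqrt(2)*a^3 + 8*a^2 + 15*sqrt(2)*a^2 + 24*a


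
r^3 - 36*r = r*(r - 6)*(r + 6)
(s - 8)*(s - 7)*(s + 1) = s^3 - 14*s^2 + 41*s + 56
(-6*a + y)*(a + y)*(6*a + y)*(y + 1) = -36*a^3*y - 36*a^3 - 36*a^2*y^2 - 36*a^2*y + a*y^3 + a*y^2 + y^4 + y^3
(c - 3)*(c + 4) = c^2 + c - 12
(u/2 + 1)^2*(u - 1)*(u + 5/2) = u^4/4 + 11*u^3/8 + 15*u^2/8 - u - 5/2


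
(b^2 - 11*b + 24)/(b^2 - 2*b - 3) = (b - 8)/(b + 1)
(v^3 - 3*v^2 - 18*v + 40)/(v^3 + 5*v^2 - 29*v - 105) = (v^2 + 2*v - 8)/(v^2 + 10*v + 21)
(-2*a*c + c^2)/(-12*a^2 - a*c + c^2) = c*(2*a - c)/(12*a^2 + a*c - c^2)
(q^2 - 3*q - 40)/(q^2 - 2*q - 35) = (q - 8)/(q - 7)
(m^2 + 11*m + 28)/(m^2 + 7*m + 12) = (m + 7)/(m + 3)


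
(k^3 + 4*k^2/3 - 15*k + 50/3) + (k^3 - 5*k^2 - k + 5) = 2*k^3 - 11*k^2/3 - 16*k + 65/3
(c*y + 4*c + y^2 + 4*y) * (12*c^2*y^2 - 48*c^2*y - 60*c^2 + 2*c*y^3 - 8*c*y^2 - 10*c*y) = 12*c^3*y^3 - 252*c^3*y - 240*c^3 + 14*c^2*y^4 - 294*c^2*y^2 - 280*c^2*y + 2*c*y^5 - 42*c*y^3 - 40*c*y^2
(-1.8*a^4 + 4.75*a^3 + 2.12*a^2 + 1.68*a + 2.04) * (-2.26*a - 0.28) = 4.068*a^5 - 10.231*a^4 - 6.1212*a^3 - 4.3904*a^2 - 5.0808*a - 0.5712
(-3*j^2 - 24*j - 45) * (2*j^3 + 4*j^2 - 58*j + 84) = -6*j^5 - 60*j^4 - 12*j^3 + 960*j^2 + 594*j - 3780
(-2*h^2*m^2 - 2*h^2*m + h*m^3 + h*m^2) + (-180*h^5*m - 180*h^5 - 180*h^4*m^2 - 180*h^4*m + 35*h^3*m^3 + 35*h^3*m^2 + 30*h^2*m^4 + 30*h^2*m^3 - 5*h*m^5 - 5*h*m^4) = -180*h^5*m - 180*h^5 - 180*h^4*m^2 - 180*h^4*m + 35*h^3*m^3 + 35*h^3*m^2 + 30*h^2*m^4 + 30*h^2*m^3 - 2*h^2*m^2 - 2*h^2*m - 5*h*m^5 - 5*h*m^4 + h*m^3 + h*m^2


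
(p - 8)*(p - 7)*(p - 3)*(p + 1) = p^4 - 17*p^3 + 83*p^2 - 67*p - 168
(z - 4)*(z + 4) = z^2 - 16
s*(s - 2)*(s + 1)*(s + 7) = s^4 + 6*s^3 - 9*s^2 - 14*s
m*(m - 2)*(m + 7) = m^3 + 5*m^2 - 14*m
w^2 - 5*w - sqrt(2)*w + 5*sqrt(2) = (w - 5)*(w - sqrt(2))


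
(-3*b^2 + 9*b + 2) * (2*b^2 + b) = -6*b^4 + 15*b^3 + 13*b^2 + 2*b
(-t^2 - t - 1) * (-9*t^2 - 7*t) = 9*t^4 + 16*t^3 + 16*t^2 + 7*t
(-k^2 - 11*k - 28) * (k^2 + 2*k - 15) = -k^4 - 13*k^3 - 35*k^2 + 109*k + 420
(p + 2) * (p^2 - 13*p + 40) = p^3 - 11*p^2 + 14*p + 80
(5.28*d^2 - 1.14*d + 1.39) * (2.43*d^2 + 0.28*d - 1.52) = 12.8304*d^4 - 1.2918*d^3 - 4.9671*d^2 + 2.122*d - 2.1128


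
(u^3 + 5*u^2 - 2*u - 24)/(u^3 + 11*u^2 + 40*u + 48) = (u - 2)/(u + 4)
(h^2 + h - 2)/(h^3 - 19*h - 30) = (h - 1)/(h^2 - 2*h - 15)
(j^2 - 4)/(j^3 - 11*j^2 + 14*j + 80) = (j - 2)/(j^2 - 13*j + 40)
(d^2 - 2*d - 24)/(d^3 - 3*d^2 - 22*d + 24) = 1/(d - 1)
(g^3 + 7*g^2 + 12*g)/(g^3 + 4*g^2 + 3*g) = (g + 4)/(g + 1)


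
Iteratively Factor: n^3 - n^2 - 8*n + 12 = (n - 2)*(n^2 + n - 6) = (n - 2)^2*(n + 3)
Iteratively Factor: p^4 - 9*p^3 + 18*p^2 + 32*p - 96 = (p - 4)*(p^3 - 5*p^2 - 2*p + 24) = (p - 4)^2*(p^2 - p - 6) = (p - 4)^2*(p - 3)*(p + 2)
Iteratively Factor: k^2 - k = (k - 1)*(k)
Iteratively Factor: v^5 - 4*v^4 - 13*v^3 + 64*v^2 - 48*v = (v + 4)*(v^4 - 8*v^3 + 19*v^2 - 12*v) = v*(v + 4)*(v^3 - 8*v^2 + 19*v - 12) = v*(v - 1)*(v + 4)*(v^2 - 7*v + 12) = v*(v - 4)*(v - 1)*(v + 4)*(v - 3)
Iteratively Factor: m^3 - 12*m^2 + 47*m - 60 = (m - 3)*(m^2 - 9*m + 20) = (m - 4)*(m - 3)*(m - 5)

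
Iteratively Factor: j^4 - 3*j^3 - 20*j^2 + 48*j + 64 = (j - 4)*(j^3 + j^2 - 16*j - 16) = (j - 4)*(j + 1)*(j^2 - 16) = (j - 4)^2*(j + 1)*(j + 4)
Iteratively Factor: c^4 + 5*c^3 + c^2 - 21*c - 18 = (c + 3)*(c^3 + 2*c^2 - 5*c - 6) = (c - 2)*(c + 3)*(c^2 + 4*c + 3) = (c - 2)*(c + 3)^2*(c + 1)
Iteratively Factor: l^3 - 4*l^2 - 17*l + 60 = (l - 3)*(l^2 - l - 20) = (l - 5)*(l - 3)*(l + 4)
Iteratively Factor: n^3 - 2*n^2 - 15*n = (n - 5)*(n^2 + 3*n) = n*(n - 5)*(n + 3)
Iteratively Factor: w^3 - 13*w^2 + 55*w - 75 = (w - 5)*(w^2 - 8*w + 15) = (w - 5)*(w - 3)*(w - 5)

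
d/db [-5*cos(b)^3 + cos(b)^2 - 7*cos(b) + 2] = (15*cos(b)^2 - 2*cos(b) + 7)*sin(b)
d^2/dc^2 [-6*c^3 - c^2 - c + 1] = -36*c - 2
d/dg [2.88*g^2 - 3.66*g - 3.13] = 5.76*g - 3.66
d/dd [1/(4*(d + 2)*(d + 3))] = (-2*d - 5)/(4*(d^4 + 10*d^3 + 37*d^2 + 60*d + 36))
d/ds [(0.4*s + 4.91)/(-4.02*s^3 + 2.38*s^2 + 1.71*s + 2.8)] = (3.216*s^3 + 58.2626*s^2 - 23.3716*s - 7.2761)/(16.1604*s^6 - 19.1352*s^5 - 8.084*s^4 - 14.3724*s^3 + 16.2521*s^2 + 9.576*s + 7.84)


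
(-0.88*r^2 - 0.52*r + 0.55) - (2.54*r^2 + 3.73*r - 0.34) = -3.42*r^2 - 4.25*r + 0.89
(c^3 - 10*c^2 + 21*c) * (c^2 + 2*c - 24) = c^5 - 8*c^4 - 23*c^3 + 282*c^2 - 504*c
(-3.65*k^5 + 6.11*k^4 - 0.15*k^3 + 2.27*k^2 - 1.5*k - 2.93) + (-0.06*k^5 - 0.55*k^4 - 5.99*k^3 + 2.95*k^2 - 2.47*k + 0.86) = -3.71*k^5 + 5.56*k^4 - 6.14*k^3 + 5.22*k^2 - 3.97*k - 2.07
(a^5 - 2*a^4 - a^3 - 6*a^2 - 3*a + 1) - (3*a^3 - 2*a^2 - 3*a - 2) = a^5 - 2*a^4 - 4*a^3 - 4*a^2 + 3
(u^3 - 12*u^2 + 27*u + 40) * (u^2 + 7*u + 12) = u^5 - 5*u^4 - 45*u^3 + 85*u^2 + 604*u + 480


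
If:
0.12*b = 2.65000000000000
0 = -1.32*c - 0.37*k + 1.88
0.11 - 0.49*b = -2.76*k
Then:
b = 22.08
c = 0.34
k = 3.88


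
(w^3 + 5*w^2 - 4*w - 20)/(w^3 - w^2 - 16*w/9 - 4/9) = 9*(w^2 + 7*w + 10)/(9*w^2 + 9*w + 2)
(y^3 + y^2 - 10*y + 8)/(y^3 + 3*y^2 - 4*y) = (y - 2)/y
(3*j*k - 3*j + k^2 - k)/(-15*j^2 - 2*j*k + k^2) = (1 - k)/(5*j - k)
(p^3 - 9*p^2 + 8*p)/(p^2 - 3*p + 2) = p*(p - 8)/(p - 2)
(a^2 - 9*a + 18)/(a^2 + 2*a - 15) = (a - 6)/(a + 5)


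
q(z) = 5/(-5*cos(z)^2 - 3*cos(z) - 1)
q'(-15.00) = -5.79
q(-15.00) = -3.11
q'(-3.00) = -0.57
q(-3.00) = -1.71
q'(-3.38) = 1.01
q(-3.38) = -1.78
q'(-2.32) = -8.57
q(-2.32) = -3.92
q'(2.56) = 3.74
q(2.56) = -2.52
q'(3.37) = -0.96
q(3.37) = -1.77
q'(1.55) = -14.15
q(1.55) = -4.70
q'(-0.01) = 0.01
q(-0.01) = -0.56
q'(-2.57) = -3.61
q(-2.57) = -2.48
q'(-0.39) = 0.36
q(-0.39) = -0.62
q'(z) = 5*(-10*sin(z)*cos(z) - 3*sin(z))/(-5*cos(z)^2 - 3*cos(z) - 1)^2 = -5*(10*cos(z) + 3)*sin(z)/(5*cos(z)^2 + 3*cos(z) + 1)^2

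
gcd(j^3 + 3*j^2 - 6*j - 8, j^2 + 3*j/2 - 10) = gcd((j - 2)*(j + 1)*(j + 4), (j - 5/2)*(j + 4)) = j + 4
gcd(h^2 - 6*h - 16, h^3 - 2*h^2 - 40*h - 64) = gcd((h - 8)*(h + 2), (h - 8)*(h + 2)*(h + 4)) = h^2 - 6*h - 16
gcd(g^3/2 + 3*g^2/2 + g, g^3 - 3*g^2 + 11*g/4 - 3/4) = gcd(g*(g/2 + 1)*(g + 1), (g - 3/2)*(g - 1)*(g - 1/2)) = 1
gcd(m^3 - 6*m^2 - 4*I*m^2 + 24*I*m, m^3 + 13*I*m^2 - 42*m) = m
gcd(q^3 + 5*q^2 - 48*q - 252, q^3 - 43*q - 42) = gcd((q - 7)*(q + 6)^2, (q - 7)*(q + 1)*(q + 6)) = q^2 - q - 42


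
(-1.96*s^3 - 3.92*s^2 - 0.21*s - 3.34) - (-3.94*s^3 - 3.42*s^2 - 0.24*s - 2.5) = 1.98*s^3 - 0.5*s^2 + 0.03*s - 0.84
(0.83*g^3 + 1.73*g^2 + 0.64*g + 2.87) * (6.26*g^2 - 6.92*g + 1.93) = 5.1958*g^5 + 5.0862*g^4 - 6.3633*g^3 + 16.8763*g^2 - 18.6252*g + 5.5391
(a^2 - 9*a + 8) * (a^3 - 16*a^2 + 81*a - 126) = a^5 - 25*a^4 + 233*a^3 - 983*a^2 + 1782*a - 1008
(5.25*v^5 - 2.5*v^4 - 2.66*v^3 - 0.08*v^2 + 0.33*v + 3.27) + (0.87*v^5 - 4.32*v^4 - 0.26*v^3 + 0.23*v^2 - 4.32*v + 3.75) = 6.12*v^5 - 6.82*v^4 - 2.92*v^3 + 0.15*v^2 - 3.99*v + 7.02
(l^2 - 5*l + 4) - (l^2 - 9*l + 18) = 4*l - 14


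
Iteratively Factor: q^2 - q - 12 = (q - 4)*(q + 3)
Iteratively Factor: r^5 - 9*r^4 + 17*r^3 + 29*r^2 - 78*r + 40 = (r - 4)*(r^4 - 5*r^3 - 3*r^2 + 17*r - 10) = (r - 4)*(r - 1)*(r^3 - 4*r^2 - 7*r + 10) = (r - 4)*(r - 1)^2*(r^2 - 3*r - 10) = (r - 4)*(r - 1)^2*(r + 2)*(r - 5)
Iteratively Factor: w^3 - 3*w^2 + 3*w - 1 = (w - 1)*(w^2 - 2*w + 1) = (w - 1)^2*(w - 1)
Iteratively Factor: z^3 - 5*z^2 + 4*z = (z - 1)*(z^2 - 4*z) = z*(z - 1)*(z - 4)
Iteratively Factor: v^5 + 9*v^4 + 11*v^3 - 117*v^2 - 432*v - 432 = (v + 4)*(v^4 + 5*v^3 - 9*v^2 - 81*v - 108) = (v - 4)*(v + 4)*(v^3 + 9*v^2 + 27*v + 27) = (v - 4)*(v + 3)*(v + 4)*(v^2 + 6*v + 9) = (v - 4)*(v + 3)^2*(v + 4)*(v + 3)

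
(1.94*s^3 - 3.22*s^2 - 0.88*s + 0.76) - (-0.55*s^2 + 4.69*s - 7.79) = 1.94*s^3 - 2.67*s^2 - 5.57*s + 8.55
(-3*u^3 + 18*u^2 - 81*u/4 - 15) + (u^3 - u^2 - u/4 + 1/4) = -2*u^3 + 17*u^2 - 41*u/2 - 59/4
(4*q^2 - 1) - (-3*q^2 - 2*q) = 7*q^2 + 2*q - 1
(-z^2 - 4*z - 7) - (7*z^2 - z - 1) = -8*z^2 - 3*z - 6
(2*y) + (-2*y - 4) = -4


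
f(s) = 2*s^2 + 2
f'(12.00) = 48.00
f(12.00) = 290.00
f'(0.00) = 0.00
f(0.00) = 2.00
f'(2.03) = 8.12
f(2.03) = 10.24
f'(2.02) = 8.08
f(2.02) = 10.16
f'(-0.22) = -0.88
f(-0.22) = 2.10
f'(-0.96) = -3.84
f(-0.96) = 3.84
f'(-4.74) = -18.96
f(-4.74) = 46.94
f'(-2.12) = -8.48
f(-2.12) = 10.99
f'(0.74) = 2.96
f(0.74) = 3.10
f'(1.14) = 4.56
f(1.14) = 4.60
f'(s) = 4*s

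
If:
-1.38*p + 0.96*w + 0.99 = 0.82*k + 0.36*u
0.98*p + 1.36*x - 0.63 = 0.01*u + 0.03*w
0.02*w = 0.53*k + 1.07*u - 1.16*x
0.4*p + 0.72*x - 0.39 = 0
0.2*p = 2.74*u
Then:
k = 1.86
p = -0.50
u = -0.04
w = -0.17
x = 0.82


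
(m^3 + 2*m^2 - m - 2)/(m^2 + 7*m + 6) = (m^2 + m - 2)/(m + 6)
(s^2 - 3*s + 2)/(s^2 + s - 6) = (s - 1)/(s + 3)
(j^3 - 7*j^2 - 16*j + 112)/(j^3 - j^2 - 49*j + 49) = (j^2 - 16)/(j^2 + 6*j - 7)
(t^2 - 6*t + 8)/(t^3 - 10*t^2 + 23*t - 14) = (t - 4)/(t^2 - 8*t + 7)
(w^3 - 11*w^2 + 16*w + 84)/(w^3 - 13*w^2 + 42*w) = (w + 2)/w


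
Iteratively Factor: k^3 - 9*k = (k + 3)*(k^2 - 3*k) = k*(k + 3)*(k - 3)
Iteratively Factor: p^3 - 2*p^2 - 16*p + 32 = (p - 4)*(p^2 + 2*p - 8) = (p - 4)*(p - 2)*(p + 4)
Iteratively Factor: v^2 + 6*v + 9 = (v + 3)*(v + 3)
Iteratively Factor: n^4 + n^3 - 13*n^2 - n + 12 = (n - 3)*(n^3 + 4*n^2 - n - 4) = (n - 3)*(n + 4)*(n^2 - 1) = (n - 3)*(n - 1)*(n + 4)*(n + 1)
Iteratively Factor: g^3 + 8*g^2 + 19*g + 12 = (g + 3)*(g^2 + 5*g + 4) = (g + 1)*(g + 3)*(g + 4)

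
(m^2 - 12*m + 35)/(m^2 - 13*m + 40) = (m - 7)/(m - 8)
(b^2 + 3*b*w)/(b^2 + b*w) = (b + 3*w)/(b + w)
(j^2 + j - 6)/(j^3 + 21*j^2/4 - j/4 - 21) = 4*(j - 2)/(4*j^2 + 9*j - 28)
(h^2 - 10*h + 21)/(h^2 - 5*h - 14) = (h - 3)/(h + 2)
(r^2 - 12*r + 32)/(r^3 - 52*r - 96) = (r - 4)/(r^2 + 8*r + 12)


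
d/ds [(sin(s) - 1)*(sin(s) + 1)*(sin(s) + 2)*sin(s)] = 2*(2*sin(s)^3 + 3*sin(s)^2 - sin(s) - 1)*cos(s)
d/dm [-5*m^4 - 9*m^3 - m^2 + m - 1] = -20*m^3 - 27*m^2 - 2*m + 1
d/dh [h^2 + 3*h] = 2*h + 3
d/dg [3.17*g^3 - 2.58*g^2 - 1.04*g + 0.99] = 9.51*g^2 - 5.16*g - 1.04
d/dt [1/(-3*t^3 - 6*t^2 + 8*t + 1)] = (9*t^2 + 12*t - 8)/(3*t^3 + 6*t^2 - 8*t - 1)^2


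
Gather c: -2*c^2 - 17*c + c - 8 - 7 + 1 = -2*c^2 - 16*c - 14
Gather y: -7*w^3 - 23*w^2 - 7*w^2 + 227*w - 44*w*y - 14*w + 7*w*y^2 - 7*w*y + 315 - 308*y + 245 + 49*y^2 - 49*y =-7*w^3 - 30*w^2 + 213*w + y^2*(7*w + 49) + y*(-51*w - 357) + 560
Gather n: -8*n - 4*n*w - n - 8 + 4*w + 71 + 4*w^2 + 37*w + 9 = n*(-4*w - 9) + 4*w^2 + 41*w + 72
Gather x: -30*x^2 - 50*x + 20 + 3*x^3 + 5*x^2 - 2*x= 3*x^3 - 25*x^2 - 52*x + 20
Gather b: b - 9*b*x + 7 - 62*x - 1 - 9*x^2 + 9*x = b*(1 - 9*x) - 9*x^2 - 53*x + 6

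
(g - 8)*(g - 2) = g^2 - 10*g + 16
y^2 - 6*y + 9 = (y - 3)^2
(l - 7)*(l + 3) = l^2 - 4*l - 21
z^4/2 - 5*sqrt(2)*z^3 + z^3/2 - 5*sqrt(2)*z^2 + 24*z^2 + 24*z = z*(z/2 + 1/2)*(z - 6*sqrt(2))*(z - 4*sqrt(2))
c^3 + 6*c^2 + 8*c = c*(c + 2)*(c + 4)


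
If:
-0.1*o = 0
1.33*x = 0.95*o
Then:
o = 0.00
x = 0.00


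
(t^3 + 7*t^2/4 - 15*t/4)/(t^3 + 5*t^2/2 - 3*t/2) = (4*t - 5)/(2*(2*t - 1))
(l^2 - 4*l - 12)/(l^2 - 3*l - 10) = (l - 6)/(l - 5)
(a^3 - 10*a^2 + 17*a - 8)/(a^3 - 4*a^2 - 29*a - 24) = (a^2 - 2*a + 1)/(a^2 + 4*a + 3)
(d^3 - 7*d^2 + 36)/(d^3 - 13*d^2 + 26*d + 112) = (d^2 - 9*d + 18)/(d^2 - 15*d + 56)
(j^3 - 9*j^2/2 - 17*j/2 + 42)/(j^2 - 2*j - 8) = (2*j^2 - j - 21)/(2*(j + 2))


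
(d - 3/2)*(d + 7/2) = d^2 + 2*d - 21/4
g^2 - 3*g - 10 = (g - 5)*(g + 2)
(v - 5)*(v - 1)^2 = v^3 - 7*v^2 + 11*v - 5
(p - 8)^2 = p^2 - 16*p + 64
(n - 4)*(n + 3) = n^2 - n - 12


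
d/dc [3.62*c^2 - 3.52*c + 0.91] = 7.24*c - 3.52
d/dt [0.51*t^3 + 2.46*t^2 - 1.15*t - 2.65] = 1.53*t^2 + 4.92*t - 1.15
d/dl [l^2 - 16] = 2*l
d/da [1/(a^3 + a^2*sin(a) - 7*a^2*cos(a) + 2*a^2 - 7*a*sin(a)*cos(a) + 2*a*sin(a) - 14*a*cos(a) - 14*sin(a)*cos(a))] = (-7*a^2*sin(a) - a^2*cos(a) - 3*a^2 - 16*a*sin(a) + 12*a*cos(a) + 7*a*cos(2*a) - 4*a - 2*sin(a) + 7*sin(2*a)/2 + 14*cos(a) + 14*cos(2*a))/((a + 2)^2*(a + sin(a))^2*(a - 7*cos(a))^2)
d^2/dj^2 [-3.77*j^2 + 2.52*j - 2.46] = -7.54000000000000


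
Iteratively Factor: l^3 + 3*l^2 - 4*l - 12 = (l - 2)*(l^2 + 5*l + 6) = (l - 2)*(l + 2)*(l + 3)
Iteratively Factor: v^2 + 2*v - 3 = (v + 3)*(v - 1)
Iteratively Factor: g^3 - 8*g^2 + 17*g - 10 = (g - 5)*(g^2 - 3*g + 2) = (g - 5)*(g - 2)*(g - 1)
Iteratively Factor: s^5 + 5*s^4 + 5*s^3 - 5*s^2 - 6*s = (s + 1)*(s^4 + 4*s^3 + s^2 - 6*s) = (s + 1)*(s + 3)*(s^3 + s^2 - 2*s) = (s + 1)*(s + 2)*(s + 3)*(s^2 - s) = s*(s + 1)*(s + 2)*(s + 3)*(s - 1)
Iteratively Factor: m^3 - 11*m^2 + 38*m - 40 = (m - 5)*(m^2 - 6*m + 8) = (m - 5)*(m - 2)*(m - 4)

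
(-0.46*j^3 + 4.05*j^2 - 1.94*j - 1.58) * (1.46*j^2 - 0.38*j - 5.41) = -0.6716*j^5 + 6.0878*j^4 - 1.8828*j^3 - 23.4801*j^2 + 11.0958*j + 8.5478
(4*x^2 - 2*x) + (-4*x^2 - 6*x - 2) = -8*x - 2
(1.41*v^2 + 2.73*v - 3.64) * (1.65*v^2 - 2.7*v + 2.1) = 2.3265*v^4 + 0.6975*v^3 - 10.416*v^2 + 15.561*v - 7.644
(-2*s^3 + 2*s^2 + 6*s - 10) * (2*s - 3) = -4*s^4 + 10*s^3 + 6*s^2 - 38*s + 30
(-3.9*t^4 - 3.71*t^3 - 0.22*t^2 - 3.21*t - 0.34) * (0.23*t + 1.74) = -0.897*t^5 - 7.6393*t^4 - 6.506*t^3 - 1.1211*t^2 - 5.6636*t - 0.5916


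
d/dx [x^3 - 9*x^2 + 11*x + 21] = 3*x^2 - 18*x + 11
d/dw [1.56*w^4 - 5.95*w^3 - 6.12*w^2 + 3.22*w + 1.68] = 6.24*w^3 - 17.85*w^2 - 12.24*w + 3.22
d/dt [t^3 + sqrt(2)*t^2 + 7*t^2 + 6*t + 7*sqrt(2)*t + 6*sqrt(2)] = 3*t^2 + 2*sqrt(2)*t + 14*t + 6 + 7*sqrt(2)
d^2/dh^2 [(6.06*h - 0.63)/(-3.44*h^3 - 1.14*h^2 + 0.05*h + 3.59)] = (-430.269696*h^5 - 53.12736*h^4 + 21.693936*h^3 - 893.800584*h^2 - 102.340908*h + 7.335366)/(40.707584*h^9 + 40.470912*h^8 + 11.636832*h^7 - 127.142808*h^6 - 84.640404*h^5 - 10.283262*h^4 + 134.232847*h^3 + 44.050377*h^2 - 1.933215*h - 46.268279)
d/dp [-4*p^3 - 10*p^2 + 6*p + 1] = -12*p^2 - 20*p + 6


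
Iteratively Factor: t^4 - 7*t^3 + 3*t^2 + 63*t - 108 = (t + 3)*(t^3 - 10*t^2 + 33*t - 36) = (t - 4)*(t + 3)*(t^2 - 6*t + 9) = (t - 4)*(t - 3)*(t + 3)*(t - 3)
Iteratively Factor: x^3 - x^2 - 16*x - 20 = (x + 2)*(x^2 - 3*x - 10) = (x + 2)^2*(x - 5)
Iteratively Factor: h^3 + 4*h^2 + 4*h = (h)*(h^2 + 4*h + 4) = h*(h + 2)*(h + 2)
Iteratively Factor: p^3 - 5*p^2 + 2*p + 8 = (p - 2)*(p^2 - 3*p - 4) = (p - 4)*(p - 2)*(p + 1)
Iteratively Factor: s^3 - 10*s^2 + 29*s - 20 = (s - 5)*(s^2 - 5*s + 4) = (s - 5)*(s - 4)*(s - 1)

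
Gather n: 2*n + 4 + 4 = 2*n + 8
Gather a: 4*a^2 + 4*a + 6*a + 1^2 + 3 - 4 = 4*a^2 + 10*a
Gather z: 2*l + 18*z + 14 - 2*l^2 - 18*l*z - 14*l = -2*l^2 - 12*l + z*(18 - 18*l) + 14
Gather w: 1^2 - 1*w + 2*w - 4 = w - 3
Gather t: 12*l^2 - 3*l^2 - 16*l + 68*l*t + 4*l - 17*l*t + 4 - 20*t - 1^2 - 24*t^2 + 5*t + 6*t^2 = 9*l^2 - 12*l - 18*t^2 + t*(51*l - 15) + 3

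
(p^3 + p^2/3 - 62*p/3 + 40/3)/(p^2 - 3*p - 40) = (3*p^2 - 14*p + 8)/(3*(p - 8))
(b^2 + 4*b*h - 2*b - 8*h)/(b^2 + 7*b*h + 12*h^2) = (b - 2)/(b + 3*h)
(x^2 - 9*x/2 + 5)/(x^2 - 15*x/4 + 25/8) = 4*(x - 2)/(4*x - 5)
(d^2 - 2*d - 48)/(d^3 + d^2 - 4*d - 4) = (d^2 - 2*d - 48)/(d^3 + d^2 - 4*d - 4)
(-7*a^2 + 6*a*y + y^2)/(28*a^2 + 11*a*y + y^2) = (-a + y)/(4*a + y)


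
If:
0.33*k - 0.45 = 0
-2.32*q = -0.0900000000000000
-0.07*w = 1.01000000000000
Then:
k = 1.36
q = 0.04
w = -14.43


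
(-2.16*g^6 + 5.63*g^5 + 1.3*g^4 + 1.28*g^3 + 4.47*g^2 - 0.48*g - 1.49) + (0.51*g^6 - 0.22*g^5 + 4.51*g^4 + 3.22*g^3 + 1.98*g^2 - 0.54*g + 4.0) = -1.65*g^6 + 5.41*g^5 + 5.81*g^4 + 4.5*g^3 + 6.45*g^2 - 1.02*g + 2.51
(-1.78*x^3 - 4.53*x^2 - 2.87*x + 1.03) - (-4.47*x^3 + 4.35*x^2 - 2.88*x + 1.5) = 2.69*x^3 - 8.88*x^2 + 0.00999999999999979*x - 0.47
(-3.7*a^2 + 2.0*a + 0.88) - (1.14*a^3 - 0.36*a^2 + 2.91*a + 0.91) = -1.14*a^3 - 3.34*a^2 - 0.91*a - 0.03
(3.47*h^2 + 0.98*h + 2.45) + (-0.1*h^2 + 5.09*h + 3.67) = 3.37*h^2 + 6.07*h + 6.12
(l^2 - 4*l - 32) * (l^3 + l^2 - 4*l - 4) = l^5 - 3*l^4 - 40*l^3 - 20*l^2 + 144*l + 128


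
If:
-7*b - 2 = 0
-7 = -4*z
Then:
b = -2/7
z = 7/4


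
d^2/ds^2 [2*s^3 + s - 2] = 12*s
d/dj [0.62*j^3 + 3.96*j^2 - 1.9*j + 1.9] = 1.86*j^2 + 7.92*j - 1.9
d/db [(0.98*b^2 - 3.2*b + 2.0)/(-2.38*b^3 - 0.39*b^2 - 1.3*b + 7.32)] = (2.3324*b^4 - 15.232*b^3 + 11.758*b^2 + 15.9072*b - 20.824)/(5.6644*b^6 + 1.8564*b^5 + 6.3401*b^4 - 33.8292*b^3 - 4.0196*b^2 - 19.032*b + 53.5824)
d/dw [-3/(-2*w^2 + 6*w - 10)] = 3*(3 - 2*w)/(2*(w^2 - 3*w + 5)^2)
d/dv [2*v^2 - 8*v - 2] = 4*v - 8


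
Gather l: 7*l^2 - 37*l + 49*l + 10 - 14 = 7*l^2 + 12*l - 4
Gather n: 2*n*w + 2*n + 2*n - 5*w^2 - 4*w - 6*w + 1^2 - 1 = n*(2*w + 4) - 5*w^2 - 10*w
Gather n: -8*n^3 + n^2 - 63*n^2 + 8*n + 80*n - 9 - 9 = -8*n^3 - 62*n^2 + 88*n - 18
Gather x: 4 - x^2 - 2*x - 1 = -x^2 - 2*x + 3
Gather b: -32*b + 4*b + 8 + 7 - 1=14 - 28*b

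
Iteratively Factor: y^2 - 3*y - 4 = (y + 1)*(y - 4)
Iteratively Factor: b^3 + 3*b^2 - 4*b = (b)*(b^2 + 3*b - 4) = b*(b + 4)*(b - 1)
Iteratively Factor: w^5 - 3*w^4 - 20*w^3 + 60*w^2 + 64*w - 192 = (w + 2)*(w^4 - 5*w^3 - 10*w^2 + 80*w - 96) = (w - 4)*(w + 2)*(w^3 - w^2 - 14*w + 24) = (w - 4)*(w - 3)*(w + 2)*(w^2 + 2*w - 8) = (w - 4)*(w - 3)*(w - 2)*(w + 2)*(w + 4)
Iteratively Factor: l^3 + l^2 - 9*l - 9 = (l + 3)*(l^2 - 2*l - 3) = (l - 3)*(l + 3)*(l + 1)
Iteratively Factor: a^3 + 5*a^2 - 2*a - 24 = (a + 4)*(a^2 + a - 6) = (a - 2)*(a + 4)*(a + 3)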